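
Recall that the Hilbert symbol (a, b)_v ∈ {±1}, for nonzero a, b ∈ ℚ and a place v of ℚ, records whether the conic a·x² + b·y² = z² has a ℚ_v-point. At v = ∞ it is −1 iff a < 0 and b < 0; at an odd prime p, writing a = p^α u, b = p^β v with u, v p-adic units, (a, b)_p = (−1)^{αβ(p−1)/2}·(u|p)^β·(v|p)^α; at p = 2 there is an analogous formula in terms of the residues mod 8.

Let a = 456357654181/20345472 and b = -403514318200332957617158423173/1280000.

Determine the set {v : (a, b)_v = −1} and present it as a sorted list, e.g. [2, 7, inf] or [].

[2, 3, 17, 53]

Mod squares: a ≡ 3243282, b ≡ -2625514. Check v ∈ {∞, 2, 3, 5, 7, 11, 13, 17, 29, 31, 47, 53}.
v=31: a=31^1·(≡20), b=31^3·(≡11) mod 31; (20|31)=+1, (11|31)=-1; (−1)^{1·3·15}·(+1)^3·(-1)^1 = +1.
v=7: a=7^-1·(≡6), b=7^4·(≡4) mod 7; (6|7)=-1, (4|7)=+1; (−1)^{-1·4·3}·(-1)^4·(+1)^-1 = +1.
v=11: a=11^2·(≡3), b=11^0·(≡2) mod 11; (3|11)=+1, (2|11)=-1; (−1)^{2·0·5}·(+1)^0·(-1)^2 = +1.
v=53: a=53^1·(≡41), b=53^3·(≡9) mod 53; (41|53)=-1, (9|53)=+1; (−1)^{1·3·26}·(-1)^3·(+1)^1 = -1.
v=2: v_2(a)=-7, v_2(b)=-11; units ≡ 1, 3 (mod 8); ε·ε+αω+βω = 0·1+-7·1+-11·0 ≡ 1  ⇒  (a,b)_2 = -1.
v=3: a=3^-3·(≡2), b=3^2·(≡2) mod 3; (2|3)=-1, (2|3)=-1; (−1)^{-3·2·1}·(-1)^2·(-1)^-3 = -1.
v=∞: 3243282 > 0 and -2625514 < 0  ⇒  (a,b)_∞ = +1.
v=17: a=17^2·(≡11), b=17^5·(≡14) mod 17; (11|17)=-1, (14|17)=-1; (−1)^{2·5·8}·(-1)^5·(-1)^2 = -1.
v=13: a=13^2·(≡3), b=13^4·(≡5) mod 13; (3|13)=+1, (5|13)=-1; (−1)^{2·4·6}·(+1)^4·(-1)^2 = +1.
v=5: a=5^0·(≡3), b=5^-4·(≡4) mod 5; (3|5)=-1, (4|5)=+1; (−1)^{0·-4·2}·(-1)^-4·(+1)^0 = +1.
v=29: a=29^-2·(≡4), b=29^0·(≡28) mod 29; (4|29)=+1, (28|29)=+1; (−1)^{-2·0·14}·(+1)^0·(+1)^-2 = +1.
v=47: a=47^1·(≡23), b=47^3·(≡21) mod 47; (23|47)=-1, (21|47)=+1; (−1)^{1·3·23}·(-1)^3·(+1)^1 = +1.
|Ram(3243282, -2625514)| = 4, even; anisotropic at {2, 3, 17, 53}.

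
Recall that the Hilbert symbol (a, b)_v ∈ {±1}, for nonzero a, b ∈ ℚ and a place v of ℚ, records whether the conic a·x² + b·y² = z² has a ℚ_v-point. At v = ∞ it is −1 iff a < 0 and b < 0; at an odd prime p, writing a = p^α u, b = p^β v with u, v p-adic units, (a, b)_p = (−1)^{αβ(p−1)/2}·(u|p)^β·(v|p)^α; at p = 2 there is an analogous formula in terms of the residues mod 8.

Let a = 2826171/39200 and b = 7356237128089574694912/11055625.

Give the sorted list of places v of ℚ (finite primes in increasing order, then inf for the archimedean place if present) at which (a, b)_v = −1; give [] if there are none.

Mod squares: a ≡ 69782, b ≡ 2023678. Check v ∈ {∞, 2, 3, 5, 7, 19, 23, 29, 37, 41}.
v=5: a=5^-2·(≡2), b=5^-4·(≡3) mod 5; (2|5)=-1, (3|5)=-1; (−1)^{-2·-4·2}·(-1)^-4·(-1)^-2 = +1.
v=19: a=19^0·(≡18), b=19^-2·(≡6) mod 19; (18|19)=-1, (6|19)=+1; (−1)^{0·-2·9}·(-1)^-2·(+1)^0 = +1.
v=∞: 69782 > 0 and 2023678 > 0  ⇒  (a,b)_∞ = +1.
v=29: a=29^0·(≡3), b=29^1·(≡8) mod 29; (3|29)=-1, (8|29)=-1; (−1)^{0·1·14}·(-1)^1·(-1)^0 = -1.
v=23: a=23^1·(≡10), b=23^3·(≡21) mod 23; (10|23)=-1, (21|23)=-1; (−1)^{1·3·11}·(-1)^3·(-1)^1 = -1.
v=3: a=3^4·(≡2), b=3^6·(≡1) mod 3; (2|3)=-1, (1|3)=+1; (−1)^{4·6·1}·(-1)^6·(+1)^4 = +1.
v=7: a=7^-2·(≡6), b=7^-2·(≡5) mod 7; (6|7)=-1, (5|7)=-1; (−1)^{-2·-2·3}·(-1)^-2·(-1)^-2 = +1.
v=2: v_2(a)=-5, v_2(b)=13; units ≡ 3, 7 (mod 8); ε·ε+αω+βω = 1·1+-5·0+13·1 ≡ 0  ⇒  (a,b)_2 = +1.
v=41: a=41^1·(≡23), b=41^3·(≡3) mod 41; (23|41)=+1, (3|41)=-1; (−1)^{1·3·20}·(+1)^3·(-1)^1 = -1.
v=37: a=37^1·(≡27), b=37^3·(≡23) mod 37; (27|37)=+1, (23|37)=-1; (−1)^{1·3·18}·(+1)^3·(-1)^1 = -1.
(69782, 2023678 / ℚ) ramifies at {23, 29, 37, 41}: a division algebra.

[23, 29, 37, 41]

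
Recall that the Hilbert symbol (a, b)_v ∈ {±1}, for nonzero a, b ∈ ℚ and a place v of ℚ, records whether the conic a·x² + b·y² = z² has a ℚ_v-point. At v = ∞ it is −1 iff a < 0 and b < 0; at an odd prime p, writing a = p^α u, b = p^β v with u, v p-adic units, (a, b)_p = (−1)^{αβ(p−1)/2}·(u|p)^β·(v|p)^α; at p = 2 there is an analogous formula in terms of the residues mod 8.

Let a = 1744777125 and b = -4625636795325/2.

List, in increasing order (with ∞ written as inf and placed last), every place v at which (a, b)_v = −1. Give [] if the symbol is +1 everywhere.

[2, 13, 19, 23]

Mod squares: a ≡ 45885, b ≡ -26. Check v ∈ {∞, 2, 3, 5, 7, 13, 19, 23}.
v=3: a=3^3·(≡1), b=3^2·(≡1) mod 3; (1|3)=+1, (1|3)=+1; (−1)^{3·2·1}·(+1)^2·(+1)^3 = +1.
v=2: v_2(a)=0, v_2(b)=-1; units ≡ 5, 3 (mod 8); ε·ε+αω+βω = 0·1+0·1+-1·1 ≡ 1  ⇒  (a,b)_2 = -1.
v=13: a=13^2·(≡6), b=13^3·(≡7) mod 13; (6|13)=-1, (7|13)=-1; (−1)^{2·3·6}·(-1)^3·(-1)^2 = -1.
v=19: a=19^1·(≡12), b=19^2·(≡14) mod 19; (12|19)=-1, (14|19)=-1; (−1)^{1·2·9}·(-1)^2·(-1)^1 = -1.
v=5: a=5^3·(≡2), b=5^2·(≡1) mod 5; (2|5)=-1, (1|5)=+1; (−1)^{3·2·2}·(-1)^2·(+1)^3 = +1.
v=∞: 45885 > 0 and -26 < 0  ⇒  (a,b)_∞ = +1.
v=7: a=7^1·(≡3), b=7^2·(≡1) mod 7; (3|7)=-1, (1|7)=+1; (−1)^{1·2·3}·(-1)^2·(+1)^1 = +1.
v=23: a=23^1·(≡10), b=23^2·(≡14) mod 23; (10|23)=-1, (14|23)=-1; (−1)^{1·2·11}·(-1)^2·(-1)^1 = -1.
|Ram(45885, -26)| = 4, even; anisotropic at {2, 13, 19, 23}.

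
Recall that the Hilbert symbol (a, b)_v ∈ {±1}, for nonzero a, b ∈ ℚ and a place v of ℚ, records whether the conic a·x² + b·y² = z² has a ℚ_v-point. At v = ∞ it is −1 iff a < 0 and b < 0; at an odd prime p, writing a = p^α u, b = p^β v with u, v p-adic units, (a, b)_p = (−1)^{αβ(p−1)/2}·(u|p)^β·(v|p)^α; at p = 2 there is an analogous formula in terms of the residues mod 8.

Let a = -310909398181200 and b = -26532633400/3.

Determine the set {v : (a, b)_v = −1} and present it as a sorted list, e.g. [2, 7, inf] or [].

(a, b) ≡ (-1834053, -828282) mod (ℚ^×)²; places V = {2, 3, 5, 7, 13, 31, 37, 41, ∞}.
(a,b)_5: α=2, u≡2; β=2, v≡3 (mod 5); (2|5)=-1, (3|5)=-1; sign (−1)^0·-1^2·-1^2 = +1.
(a,b)_41: α=1, u≡8; β=1, v≡27 (mod 41); (8|41)=+1, (27|41)=-1; sign (−1)^0·+1^1·-1^1 = -1.
(a,b)_∞: sgn(-1834053)=−, sgn(-828282)=−, so -1.
(a,b)_31: α=3, u≡5; β=2, v≡2 (mod 31); (5|31)=+1, (2|31)=+1; sign (−1)^0·+1^2·+1^3 = +1.
(a,b)_3: α=3, u≡1; β=-1, v≡2 (mod 3); (1|3)=+1, (2|3)=-1; sign (−1)^1·+1^-1·-1^3 = +1.
(a,b)_7: α=2, u≡5; β=1, v≡4 (mod 7); (5|7)=-1, (4|7)=+1; sign (−1)^0·-1^1·+1^2 = -1.
(a,b)_2: α=4, β=3; u≡3, v≡3 (mod 8); ε(u)ε(v)=1·1, αω(v)=4·1, βω(u)=3·1; sum ≡ 0  ⇒  +1.
(a,b)_13: α=1, u≡2; β=1, v≡1 (mod 13); (2|13)=-1, (1|13)=+1; sign (−1)^0·-1^1·+1^1 = -1.
(a,b)_37: α=1, u≡28; β=1, v≡7 (mod 37); (28|37)=+1, (7|37)=+1; sign (−1)^0·+1^1·+1^1 = +1.
Ram(-1834053, -828282) = {7, 13, 41, ∞}; no ℚ_7-point on the conic.

[7, 13, 41, inf]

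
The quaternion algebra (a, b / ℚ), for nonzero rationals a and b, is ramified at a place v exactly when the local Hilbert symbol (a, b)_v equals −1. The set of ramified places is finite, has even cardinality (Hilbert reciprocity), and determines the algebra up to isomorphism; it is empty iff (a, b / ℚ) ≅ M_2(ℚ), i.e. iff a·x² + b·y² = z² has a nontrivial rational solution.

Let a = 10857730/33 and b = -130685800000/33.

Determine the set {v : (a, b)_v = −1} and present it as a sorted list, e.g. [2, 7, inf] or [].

Mod squares: a ≡ 4290, b ≡ -373065. Check v ∈ {∞, 2, 3, 5, 7, 11, 13, 17, 19}.
v=2: v_2(a)=1, v_2(b)=6; units ≡ 1, 7 (mod 8); ε·ε+αω+βω = 0·1+1·0+6·0 ≡ 0  ⇒  (a,b)_2 = +1.
v=5: a=5^1·(≡2), b=5^5·(≡3) mod 5; (2|5)=-1, (3|5)=-1; (−1)^{1·5·2}·(-1)^5·(-1)^1 = +1.
v=17: a=17^4·(≡6), b=17^3·(≡15) mod 17; (6|17)=-1, (15|17)=+1; (−1)^{4·3·8}·(-1)^3·(+1)^4 = -1.
v=11: a=11^-1·(≡5), b=11^-1·(≡1) mod 11; (5|11)=+1, (1|11)=+1; (−1)^{-1·-1·5}·(+1)^-1·(+1)^-1 = -1.
v=19: a=19^0·(≡2), b=19^1·(≡5) mod 19; (2|19)=-1, (5|19)=+1; (−1)^{0·1·9}·(-1)^1·(+1)^0 = -1.
v=3: a=3^-1·(≡2), b=3^-1·(≡1) mod 3; (2|3)=-1, (1|3)=+1; (−1)^{-1·-1·1}·(-1)^-1·(+1)^-1 = +1.
v=7: a=7^0·(≡6), b=7^1·(≡3) mod 7; (6|7)=-1, (3|7)=-1; (−1)^{0·1·3}·(-1)^1·(-1)^0 = -1.
v=∞: 4290 > 0 and -373065 < 0  ⇒  (a,b)_∞ = +1.
v=13: a=13^1·(≡11), b=13^0·(≡9) mod 13; (11|13)=-1, (9|13)=+1; (−1)^{1·0·6}·(-1)^0·(+1)^1 = +1.
Ram(4290, -373065) = {7, 11, 17, 19}; no ℚ_7-point on the conic.

[7, 11, 17, 19]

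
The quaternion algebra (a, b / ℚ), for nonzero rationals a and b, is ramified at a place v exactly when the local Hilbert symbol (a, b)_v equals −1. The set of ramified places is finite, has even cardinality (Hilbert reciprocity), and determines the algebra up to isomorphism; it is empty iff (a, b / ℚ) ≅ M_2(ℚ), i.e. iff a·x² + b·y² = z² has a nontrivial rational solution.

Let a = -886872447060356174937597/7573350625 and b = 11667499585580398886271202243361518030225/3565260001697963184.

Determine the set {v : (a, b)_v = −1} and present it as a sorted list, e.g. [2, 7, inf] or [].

[2, 11, 13, 17]

Mod squares: a ≡ -37, b ≡ 2404259. Check v ∈ {∞, 2, 3, 5, 7, 11, 13, 17, 19, 23, 37, 43, 59}.
v=2: v_2(a)=0, v_2(b)=-4; units ≡ 3, 3 (mod 8); ε·ε+αω+βω = 1·1+0·1+-4·1 ≡ 1  ⇒  (a,b)_2 = -1.
v=19: a=19^2·(≡7), b=19^0·(≡8) mod 19; (7|19)=+1, (8|19)=-1; (−1)^{2·0·9}·(+1)^0·(-1)^2 = +1.
v=23: a=23^2·(≡13), b=23^3·(≡7) mod 23; (13|23)=+1, (7|23)=-1; (−1)^{2·3·11}·(+1)^3·(-1)^2 = +1.
v=13: a=13^2·(≡8), b=13^3·(≡11) mod 13; (8|13)=-1, (11|13)=-1; (−1)^{2·3·6}·(-1)^3·(-1)^2 = -1.
v=11: a=11^0·(≡2), b=11^-3·(≡2) mod 11; (2|11)=-1, (2|11)=-1; (−1)^{0·-3·5}·(-1)^-3·(-1)^0 = -1.
v=17: a=17^6·(≡14), b=17^11·(≡9) mod 17; (14|17)=-1, (9|17)=+1; (−1)^{6·11·8}·(-1)^11·(+1)^6 = -1.
v=43: a=43^4·(≡6), b=43^7·(≡36) mod 43; (6|43)=+1, (36|43)=+1; (−1)^{4·7·21}·(+1)^7·(+1)^4 = +1.
v=59: a=59^-4·(≡51), b=59^-6·(≡41) mod 59; (51|59)=+1, (41|59)=+1; (−1)^{-4·-6·29}·(+1)^-6·(+1)^-4 = +1.
v=7: a=7^0·(≡6), b=7^-2·(≡2) mod 7; (6|7)=-1, (2|7)=+1; (−1)^{0·-2·3}·(-1)^-2·(+1)^0 = +1.
v=3: a=3^2·(≡2), b=3^-4·(≡2) mod 3; (2|3)=-1, (2|3)=-1; (−1)^{2·-4·1}·(-1)^-4·(-1)^2 = +1.
v=5: a=5^-4·(≡3), b=5^2·(≡1) mod 5; (3|5)=-1, (1|5)=+1; (−1)^{-4·2·2}·(-1)^2·(+1)^-4 = +1.
v=∞: -37 < 0 and 2404259 > 0  ⇒  (a,b)_∞ = +1.
v=37: a=37^1·(≡36), b=37^4·(≡30) mod 37; (36|37)=+1, (30|37)=+1; (−1)^{1·4·18}·(+1)^4·(+1)^1 = +1.
|Ram(-37, 2404259)| = 4, even; anisotropic at {2, 11, 13, 17}.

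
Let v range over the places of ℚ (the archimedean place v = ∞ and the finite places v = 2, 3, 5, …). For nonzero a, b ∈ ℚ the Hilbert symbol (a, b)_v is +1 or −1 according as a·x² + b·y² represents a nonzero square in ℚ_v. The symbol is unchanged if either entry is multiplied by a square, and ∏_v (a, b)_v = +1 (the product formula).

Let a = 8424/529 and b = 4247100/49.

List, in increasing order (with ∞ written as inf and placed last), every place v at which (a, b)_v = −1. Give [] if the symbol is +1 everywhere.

Mod squares: a ≡ 26, b ≡ 39. Check v ∈ {∞, 2, 3, 5, 7, 11, 13, 23}.
v=5: a=5^0·(≡1), b=5^2·(≡1) mod 5; (1|5)=+1, (1|5)=+1; (−1)^{0·2·2}·(+1)^2·(+1)^0 = +1.
v=3: a=3^4·(≡2), b=3^3·(≡1) mod 3; (2|3)=-1, (1|3)=+1; (−1)^{4·3·1}·(-1)^3·(+1)^4 = -1.
v=13: a=13^1·(≡7), b=13^1·(≡1) mod 13; (7|13)=-1, (1|13)=+1; (−1)^{1·1·6}·(-1)^1·(+1)^1 = -1.
v=23: a=23^-2·(≡6), b=23^0·(≡4) mod 23; (6|23)=+1, (4|23)=+1; (−1)^{-2·0·11}·(+1)^0·(+1)^-2 = +1.
v=∞: 26 > 0 and 39 > 0  ⇒  (a,b)_∞ = +1.
v=7: a=7^0·(≡6), b=7^-2·(≡4) mod 7; (6|7)=-1, (4|7)=+1; (−1)^{0·-2·3}·(-1)^-2·(+1)^0 = +1.
v=11: a=11^0·(≡9), b=11^2·(≡2) mod 11; (9|11)=+1, (2|11)=-1; (−1)^{0·2·5}·(+1)^2·(-1)^0 = +1.
v=2: v_2(a)=3, v_2(b)=2; units ≡ 5, 7 (mod 8); ε·ε+αω+βω = 0·1+3·0+2·1 ≡ 0  ⇒  (a,b)_2 = +1.
(26, 39 / ℚ) ramifies at {3, 13}: a division algebra.

[3, 13]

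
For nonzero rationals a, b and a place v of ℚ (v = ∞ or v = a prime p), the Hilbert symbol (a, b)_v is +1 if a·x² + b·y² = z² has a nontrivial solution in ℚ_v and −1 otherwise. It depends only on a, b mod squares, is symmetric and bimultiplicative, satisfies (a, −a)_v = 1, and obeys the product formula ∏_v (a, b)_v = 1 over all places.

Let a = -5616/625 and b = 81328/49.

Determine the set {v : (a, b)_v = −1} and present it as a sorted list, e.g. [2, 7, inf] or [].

(a, b) ≡ (-39, 5083) mod (ℚ^×)²; places V = {2, 3, 5, 7, 13, 17, 23, ∞}.
(a,b)_13: α=1, u≡10; β=1, v≡12 (mod 13); (10|13)=+1, (12|13)=+1; sign (−1)^0·+1^1·+1^1 = +1.
(a,b)_7: α=0, u≡6; β=-2, v≡2 (mod 7); (6|7)=-1, (2|7)=+1; sign (−1)^0·-1^-2·+1^0 = +1.
(a,b)_17: α=0, u≡10; β=1, v≡5 (mod 17); (10|17)=-1, (5|17)=-1; sign (−1)^0·-1^1·-1^0 = -1.
(a,b)_23: α=0, u≡22; β=1, v≡21 (mod 23); (22|23)=-1, (21|23)=-1; sign (−1)^0·-1^1·-1^0 = -1.
(a,b)_3: α=3, u≡2; β=0, v≡1 (mod 3); (2|3)=-1, (1|3)=+1; sign (−1)^0·-1^0·+1^3 = +1.
(a,b)_5: α=-4, u≡4; β=0, v≡2 (mod 5); (4|5)=+1, (2|5)=-1; sign (−1)^0·+1^0·-1^-4 = +1.
(a,b)_∞: sgn(-39)=−, sgn(5083)=+, so +1.
(a,b)_2: α=4, β=4; u≡1, v≡3 (mod 8); ε(u)ε(v)=0·1, αω(v)=4·1, βω(u)=4·0; sum ≡ 0  ⇒  +1.
|Ram(-39, 5083)| = 2, even; anisotropic at {17, 23}.

[17, 23]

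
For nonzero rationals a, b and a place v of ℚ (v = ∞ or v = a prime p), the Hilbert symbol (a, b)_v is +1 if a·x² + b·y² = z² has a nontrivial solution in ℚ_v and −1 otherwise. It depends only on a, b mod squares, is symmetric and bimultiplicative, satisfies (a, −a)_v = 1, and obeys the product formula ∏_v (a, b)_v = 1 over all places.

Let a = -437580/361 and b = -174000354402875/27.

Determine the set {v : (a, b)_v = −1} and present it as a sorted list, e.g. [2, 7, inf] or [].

Mod squares: a ≡ -12155, b ≡ -72105. Check v ∈ {∞, 2, 3, 5, 7, 11, 13, 17, 19, 23}.
v=2: v_2(a)=2, v_2(b)=0; units ≡ 5, 7 (mod 8); ε·ε+αω+βω = 0·1+2·0+0·1 ≡ 0  ⇒  (a,b)_2 = +1.
v=23: a=23^0·(≡4), b=23^1·(≡1) mod 23; (4|23)=+1, (1|23)=+1; (−1)^{0·1·11}·(+1)^1·(+1)^0 = +1.
v=∞: -12155 < 0 and -72105 < 0  ⇒  (a,b)_∞ = -1.
v=5: a=5^1·(≡4), b=5^3·(≡1) mod 5; (4|5)=+1, (1|5)=+1; (−1)^{1·3·2}·(+1)^3·(+1)^1 = +1.
v=7: a=7^0·(≡1), b=7^2·(≡1) mod 7; (1|7)=+1, (1|7)=+1; (−1)^{0·2·3}·(+1)^2·(+1)^0 = +1.
v=17: a=17^1·(≡8), b=17^2·(≡13) mod 17; (8|17)=+1, (13|17)=+1; (−1)^{1·2·8}·(+1)^2·(+1)^1 = +1.
v=13: a=13^1·(≡1), b=13^2·(≡7) mod 13; (1|13)=+1, (7|13)=-1; (−1)^{1·2·6}·(+1)^2·(-1)^1 = -1.
v=11: a=11^1·(≡2), b=11^3·(≡1) mod 11; (2|11)=-1, (1|11)=+1; (−1)^{1·3·5}·(-1)^3·(+1)^1 = +1.
v=19: a=19^-2·(≡9), b=19^1·(≡9) mod 19; (9|19)=+1, (9|19)=+1; (−1)^{-2·1·9}·(+1)^1·(+1)^-2 = +1.
v=3: a=3^2·(≡1), b=3^-3·(≡1) mod 3; (1|3)=+1, (1|3)=+1; (−1)^{2·-3·1}·(+1)^-3·(+1)^2 = +1.
(-12155, -72105 / ℚ) ramifies at {13, ∞}: a division algebra.

[13, inf]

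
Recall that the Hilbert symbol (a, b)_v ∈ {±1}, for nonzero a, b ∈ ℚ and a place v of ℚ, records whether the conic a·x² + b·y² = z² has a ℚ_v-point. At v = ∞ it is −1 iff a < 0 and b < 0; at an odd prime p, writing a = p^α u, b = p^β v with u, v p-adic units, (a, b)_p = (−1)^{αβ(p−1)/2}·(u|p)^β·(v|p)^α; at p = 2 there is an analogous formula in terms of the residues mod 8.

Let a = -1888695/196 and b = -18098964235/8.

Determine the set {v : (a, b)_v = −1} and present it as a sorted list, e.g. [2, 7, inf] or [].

[17, 19, 29, inf]

(a, b) ≡ (-95, -54230) mod (ℚ^×)²; places V = {2, 3, 5, 7, 11, 17, 19, 29, 43, 47, ∞}.
(a,b)_47: α=2, u≡40; β=0, v≡21 (mod 47); (40|47)=-1, (21|47)=+1; sign (−1)^0·-1^0·+1^2 = +1.
(a,b)_3: α=2, u≡1; β=0, v≡1 (mod 3); (1|3)=+1, (1|3)=+1; sign (−1)^0·+1^0·+1^2 = +1.
(a,b)_11: α=0, u≡3; β=1, v≡3 (mod 11); (3|11)=+1, (3|11)=+1; sign (−1)^0·+1^1·+1^0 = +1.
(a,b)_7: α=-2, u≡6; β=0, v≡5 (mod 7); (6|7)=-1, (5|7)=-1; sign (−1)^0·-1^0·-1^-2 = +1.
(a,b)_43: α=0, u≡32; β=2, v≡6 (mod 43); (32|43)=-1, (6|43)=+1; sign (−1)^0·-1^2·+1^0 = +1.
(a,b)_19: α=1, u≡10; β=2, v≡8 (mod 19); (10|19)=-1, (8|19)=-1; sign (−1)^0·-1^2·-1^1 = -1.
(a,b)_17: α=0, u≡10; β=1, v≡11 (mod 17); (10|17)=-1, (11|17)=-1; sign (−1)^0·-1^1·-1^0 = -1.
(a,b)_29: α=0, u≡10; β=1, v≡18 (mod 29); (10|29)=-1, (18|29)=-1; sign (−1)^0·-1^1·-1^0 = -1.
(a,b)_5: α=1, u≡1; β=1, v≡1 (mod 5); (1|5)=+1, (1|5)=+1; sign (−1)^0·+1^1·+1^1 = +1.
(a,b)_∞: sgn(-95)=−, sgn(-54230)=−, so -1.
(a,b)_2: α=-2, β=-3; u≡1, v≡5 (mod 8); ε(u)ε(v)=0·0, αω(v)=-2·1, βω(u)=-3·0; sum ≡ 0  ⇒  +1.
|Ram(-95, -54230)| = 4, even; anisotropic at {17, 19, 29, ∞}.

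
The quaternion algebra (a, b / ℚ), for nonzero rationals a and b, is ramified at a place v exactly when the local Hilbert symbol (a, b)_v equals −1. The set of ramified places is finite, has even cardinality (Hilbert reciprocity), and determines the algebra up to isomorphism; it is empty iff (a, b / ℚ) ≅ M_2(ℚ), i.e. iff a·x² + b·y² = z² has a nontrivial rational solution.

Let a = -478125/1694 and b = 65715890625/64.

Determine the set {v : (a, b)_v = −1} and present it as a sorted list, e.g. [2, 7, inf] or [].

[5, 7]

(a, b) ≡ (-1190, 33) mod (ℚ^×)²; places V = {2, 3, 5, 7, 11, 17, ∞}.
(a,b)_3: α=2, u≡1; β=3, v≡2 (mod 3); (1|3)=+1, (2|3)=-1; sign (−1)^0·+1^3·-1^2 = +1.
(a,b)_11: α=-2, u≡4; β=1, v≡5 (mod 11); (4|11)=+1, (5|11)=+1; sign (−1)^0·+1^1·+1^-2 = +1.
(a,b)_5: α=5, u≡3; β=6, v≡3 (mod 5); (3|5)=-1, (3|5)=-1; sign (−1)^0·-1^6·-1^5 = -1.
(a,b)_∞: sgn(-1190)=−, sgn(33)=+, so +1.
(a,b)_17: α=1, u≡4; β=2, v≡8 (mod 17); (4|17)=+1, (8|17)=+1; sign (−1)^0·+1^2·+1^1 = +1.
(a,b)_7: α=-1, u≡6; β=2, v≡6 (mod 7); (6|7)=-1, (6|7)=-1; sign (−1)^0·-1^2·-1^-1 = -1.
(a,b)_2: α=-1, β=-6; u≡5, v≡1 (mod 8); ε(u)ε(v)=0·0, αω(v)=-1·0, βω(u)=-6·1; sum ≡ 0  ⇒  +1.
Ram(-1190, 33) = {5, 7}; no ℚ_5-point on the conic.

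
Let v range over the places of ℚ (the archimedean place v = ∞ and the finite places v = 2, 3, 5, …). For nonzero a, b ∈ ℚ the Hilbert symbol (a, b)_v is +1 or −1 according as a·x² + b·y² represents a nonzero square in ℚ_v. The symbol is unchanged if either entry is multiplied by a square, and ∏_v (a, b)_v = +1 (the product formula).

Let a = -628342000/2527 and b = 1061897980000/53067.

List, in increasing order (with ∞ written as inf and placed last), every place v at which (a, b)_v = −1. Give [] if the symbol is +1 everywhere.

[3, 7]

(a, b) ≡ (-385, 66) mod (ℚ^×)²; places V = {2, 3, 5, 7, 11, 13, 19, ∞}.
(a,b)_3: α=0, u≡2; β=-1, v≡1 (mod 3); (2|3)=-1, (1|3)=+1; sign (−1)^0·-1^-1·+1^0 = -1.
(a,b)_2: α=4, β=5; u≡7, v≡1 (mod 8); ε(u)ε(v)=1·0, αω(v)=4·0, βω(u)=5·0; sum ≡ 0  ⇒  +1.
(a,b)_19: α=-2, u≡12; β=-2, v≡6 (mod 19); (12|19)=-1, (6|19)=+1; sign (−1)^0·-1^-2·+1^-2 = +1.
(a,b)_5: α=3, u≡2; β=4, v≡4 (mod 5); (2|5)=-1, (4|5)=+1; sign (−1)^0·-1^4·+1^3 = +1.
(a,b)_13: α=4, u≡7; β=6, v≡1 (mod 13); (7|13)=-1, (1|13)=+1; sign (−1)^0·-1^6·+1^4 = +1.
(a,b)_∞: sgn(-385)=−, sgn(66)=+, so +1.
(a,b)_7: α=-1, u≡2; β=-2, v≡5 (mod 7); (2|7)=+1, (5|7)=-1; sign (−1)^0·+1^-2·-1^-1 = -1.
(a,b)_11: α=1, u≡4; β=1, v≡6 (mod 11); (4|11)=+1, (6|11)=-1; sign (−1)^1·+1^1·-1^1 = +1.
(-385, 66 / ℚ) ramifies at {3, 7}: a division algebra.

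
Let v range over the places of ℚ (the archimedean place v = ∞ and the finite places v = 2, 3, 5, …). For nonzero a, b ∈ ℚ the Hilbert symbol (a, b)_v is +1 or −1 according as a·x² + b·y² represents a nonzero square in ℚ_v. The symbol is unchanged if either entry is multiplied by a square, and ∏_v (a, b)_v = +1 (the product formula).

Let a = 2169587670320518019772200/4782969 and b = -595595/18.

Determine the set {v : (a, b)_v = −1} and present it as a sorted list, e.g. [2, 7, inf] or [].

[5, 13]

Mod squares: a ≡ 2618, b ≡ -24310. Check v ∈ {∞, 2, 3, 5, 7, 11, 13, 17}.
v=5: a=5^2·(≡2), b=5^1·(≡2) mod 5; (2|5)=-1, (2|5)=-1; (−1)^{2·1·2}·(-1)^1·(-1)^2 = -1.
v=17: a=17^3·(≡1), b=17^1·(≡2) mod 17; (1|17)=+1, (2|17)=+1; (−1)^{3·1·8}·(+1)^1·(+1)^3 = +1.
v=∞: 2618 > 0 and -24310 < 0  ⇒  (a,b)_∞ = +1.
v=7: a=7^5·(≡3), b=7^2·(≡1) mod 7; (3|7)=-1, (1|7)=+1; (−1)^{5·2·3}·(-1)^2·(+1)^5 = +1.
v=2: v_2(a)=3, v_2(b)=-1; units ≡ 5, 5 (mod 8); ε·ε+αω+βω = 0·0+3·1+-1·1 ≡ 0  ⇒  (a,b)_2 = +1.
v=13: a=13^8·(≡2), b=13^1·(≡2) mod 13; (2|13)=-1, (2|13)=-1; (−1)^{8·1·6}·(-1)^1·(-1)^8 = -1.
v=11: a=11^5·(≡6), b=11^1·(≡9) mod 11; (6|11)=-1, (9|11)=+1; (−1)^{5·1·5}·(-1)^1·(+1)^5 = +1.
v=3: a=3^-14·(≡2), b=3^-2·(≡2) mod 3; (2|3)=-1, (2|3)=-1; (−1)^{-14·-2·1}·(-1)^-2·(-1)^-14 = +1.
|Ram(2618, -24310)| = 2, even; anisotropic at {5, 13}.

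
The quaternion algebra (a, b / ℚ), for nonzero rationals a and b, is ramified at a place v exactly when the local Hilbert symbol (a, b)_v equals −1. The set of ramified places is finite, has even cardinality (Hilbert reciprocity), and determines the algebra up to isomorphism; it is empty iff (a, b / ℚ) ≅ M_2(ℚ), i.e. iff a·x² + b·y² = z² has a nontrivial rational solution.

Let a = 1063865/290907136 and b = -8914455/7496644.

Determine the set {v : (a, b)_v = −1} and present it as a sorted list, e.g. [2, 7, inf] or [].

Mod squares: a ≡ 1265, b ≡ -110055. Check v ∈ {∞, 2, 3, 5, 11, 13, 23, 29, 37, 41}.
v=23: a=23^1·(≡6), b=23^1·(≡11) mod 23; (6|23)=+1, (11|23)=-1; (−1)^{1·1·11}·(+1)^1·(-1)^1 = +1.
v=13: a=13^-2·(≡10), b=13^0·(≡4) mod 13; (10|13)=+1, (4|13)=+1; (−1)^{-2·0·6}·(+1)^0·(+1)^-2 = +1.
v=2: v_2(a)=-10, v_2(b)=-2; units ≡ 1, 1 (mod 8); ε·ε+αω+βω = 0·0+-10·0+-2·0 ≡ 0  ⇒  (a,b)_2 = +1.
v=37: a=37^0·(≡4), b=37^-4·(≡35) mod 37; (4|37)=+1, (35|37)=-1; (−1)^{0·-4·18}·(+1)^-4·(-1)^0 = +1.
v=∞: 1265 > 0 and -110055 < 0  ⇒  (a,b)_∞ = +1.
v=29: a=29^2·(≡12), b=29^1·(≡24) mod 29; (12|29)=-1, (24|29)=+1; (−1)^{2·1·14}·(-1)^1·(+1)^2 = -1.
v=41: a=41^-2·(≡17), b=41^0·(≡30) mod 41; (17|41)=-1, (30|41)=-1; (−1)^{-2·0·20}·(-1)^0·(-1)^-2 = +1.
v=11: a=11^1·(≡1), b=11^1·(≡9) mod 11; (1|11)=+1, (9|11)=+1; (−1)^{1·1·5}·(+1)^1·(+1)^1 = -1.
v=3: a=3^0·(≡2), b=3^5·(≡2) mod 3; (2|3)=-1, (2|3)=-1; (−1)^{0·5·1}·(-1)^5·(-1)^0 = -1.
v=5: a=5^1·(≡3), b=5^1·(≡1) mod 5; (3|5)=-1, (1|5)=+1; (−1)^{1·1·2}·(-1)^1·(+1)^1 = -1.
Ram(1265, -110055) = {3, 5, 11, 29}; no ℚ_3-point on the conic.

[3, 5, 11, 29]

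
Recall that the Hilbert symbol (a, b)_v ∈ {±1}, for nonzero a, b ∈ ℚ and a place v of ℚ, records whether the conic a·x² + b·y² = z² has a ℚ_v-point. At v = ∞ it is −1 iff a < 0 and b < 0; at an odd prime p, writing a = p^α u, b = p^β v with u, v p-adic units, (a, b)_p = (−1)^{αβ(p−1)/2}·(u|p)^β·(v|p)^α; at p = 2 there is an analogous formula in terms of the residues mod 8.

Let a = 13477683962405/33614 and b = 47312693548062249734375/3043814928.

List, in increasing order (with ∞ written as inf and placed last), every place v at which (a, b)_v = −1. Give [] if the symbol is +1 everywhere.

[2, 7]

Mod squares: a ≡ 70, b ≡ 759. Check v ∈ {∞, 2, 3, 5, 7, 11, 13, 17, 19, 23}.
v=19: a=19^2·(≡8), b=19^2·(≡12) mod 19; (8|19)=-1, (12|19)=-1; (−1)^{2·2·9}·(-1)^2·(-1)^2 = +1.
v=3: a=3^0·(≡1), b=3^-1·(≡1) mod 3; (1|3)=+1, (1|3)=+1; (−1)^{0·-1·1}·(+1)^-1·(+1)^0 = +1.
v=23: a=23^2·(≡18), b=23^3·(≡19) mod 23; (18|23)=+1, (19|23)=-1; (−1)^{2·3·11}·(+1)^3·(-1)^2 = +1.
v=5: a=5^1·(≡4), b=5^6·(≡1) mod 5; (4|5)=+1, (1|5)=+1; (−1)^{1·6·2}·(+1)^6·(+1)^1 = +1.
v=17: a=17^4·(≡9), b=17^6·(≡6) mod 17; (9|17)=+1, (6|17)=-1; (−1)^{4·6·8}·(+1)^6·(-1)^4 = +1.
v=7: a=7^-5·(≡6), b=7^-8·(≡6) mod 7; (6|7)=-1, (6|7)=-1; (−1)^{-5·-8·3}·(-1)^-8·(-1)^-5 = -1.
v=2: v_2(a)=-1, v_2(b)=-4; units ≡ 3, 7 (mod 8); ε·ε+αω+βω = 1·1+-1·0+-4·1 ≡ 1  ⇒  (a,b)_2 = -1.
v=11: a=11^0·(≡4), b=11^-1·(≡1) mod 11; (4|11)=+1, (1|11)=+1; (−1)^{0·-1·5}·(+1)^-1·(+1)^0 = +1.
v=∞: 70 > 0 and 759 > 0  ⇒  (a,b)_∞ = +1.
v=13: a=13^2·(≡8), b=13^4·(≡8) mod 13; (8|13)=-1, (8|13)=-1; (−1)^{2·4·6}·(-1)^4·(-1)^2 = +1.
(70, 759 / ℚ) ramifies at {2, 7}: a division algebra.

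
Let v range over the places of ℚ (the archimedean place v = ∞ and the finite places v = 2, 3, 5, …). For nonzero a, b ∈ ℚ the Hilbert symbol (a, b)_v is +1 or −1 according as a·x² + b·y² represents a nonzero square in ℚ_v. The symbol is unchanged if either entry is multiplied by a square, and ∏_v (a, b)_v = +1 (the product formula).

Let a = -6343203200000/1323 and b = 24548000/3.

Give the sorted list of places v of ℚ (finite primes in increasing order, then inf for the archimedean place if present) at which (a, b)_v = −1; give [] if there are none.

[]

(a, b) ≡ (-285, 510) mod (ℚ^×)²; places V = {2, 3, 5, 7, 17, 19, ∞}.
(a,b)_17: α=2, u≡2; β=1, v≡1 (mod 17); (2|17)=+1, (1|17)=+1; sign (−1)^0·+1^1·+1^2 = +1.
(a,b)_∞: sgn(-285)=−, sgn(510)=+, so +1.
(a,b)_7: α=-2, u≡2; β=0, v≡5 (mod 7); (2|7)=+1, (5|7)=-1; sign (−1)^0·+1^0·-1^-2 = +1.
(a,b)_19: α=3, u≡6; β=2, v≡6 (mod 19); (6|19)=+1, (6|19)=+1; sign (−1)^0·+1^2·+1^3 = +1.
(a,b)_5: α=5, u≡2; β=3, v≡3 (mod 5); (2|5)=-1, (3|5)=-1; sign (−1)^0·-1^3·-1^5 = +1.
(a,b)_3: α=-3, u≡1; β=-1, v≡2 (mod 3); (1|3)=+1, (2|3)=-1; sign (−1)^1·+1^-1·-1^-3 = +1.
(a,b)_2: α=10, β=5; u≡3, v≡7 (mod 8); ε(u)ε(v)=1·1, αω(v)=10·0, βω(u)=5·1; sum ≡ 0  ⇒  +1.
Every local symbol is +1, so the conic -285·x² + 510·y² = z² has ℚ_v-points for all v and hence a ℚ-point; (a, b / ℚ) ≅ M_2(ℚ).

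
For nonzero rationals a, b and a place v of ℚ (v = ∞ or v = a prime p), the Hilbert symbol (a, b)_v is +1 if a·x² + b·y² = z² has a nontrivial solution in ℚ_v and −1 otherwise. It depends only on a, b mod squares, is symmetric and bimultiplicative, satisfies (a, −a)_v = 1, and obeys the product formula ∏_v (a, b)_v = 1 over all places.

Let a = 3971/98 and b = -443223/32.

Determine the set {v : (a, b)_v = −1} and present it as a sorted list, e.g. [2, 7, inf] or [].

(a, b) ≡ (22, -814) mod (ℚ^×)²; places V = {2, 3, 7, 11, 19, 37, ∞}.
(a,b)_∞: sgn(22)=+, sgn(-814)=−, so +1.
(a,b)_2: α=-1, β=-5; u≡3, v≡1 (mod 8); ε(u)ε(v)=1·0, αω(v)=-1·0, βω(u)=-5·1; sum ≡ 1  ⇒  -1.
(a,b)_7: α=-2, u≡1; β=0, v≡6 (mod 7); (1|7)=+1, (6|7)=-1; sign (−1)^0·+1^0·-1^-2 = +1.
(a,b)_37: α=0, u≡19; β=1, v≡13 (mod 37); (19|37)=-1, (13|37)=-1; sign (−1)^0·-1^1·-1^0 = -1.
(a,b)_3: α=0, u≡1; β=2, v≡2 (mod 3); (1|3)=+1, (2|3)=-1; sign (−1)^0·+1^2·-1^0 = +1.
(a,b)_19: α=2, u≡10; β=0, v≡8 (mod 19); (10|19)=-1, (8|19)=-1; sign (−1)^0·-1^0·-1^2 = +1.
(a,b)_11: α=1, u≡2; β=3, v≡3 (mod 11); (2|11)=-1, (3|11)=+1; sign (−1)^1·-1^3·+1^1 = +1.
Ram(22, -814) = {2, 37}; no ℚ_2-point on the conic.

[2, 37]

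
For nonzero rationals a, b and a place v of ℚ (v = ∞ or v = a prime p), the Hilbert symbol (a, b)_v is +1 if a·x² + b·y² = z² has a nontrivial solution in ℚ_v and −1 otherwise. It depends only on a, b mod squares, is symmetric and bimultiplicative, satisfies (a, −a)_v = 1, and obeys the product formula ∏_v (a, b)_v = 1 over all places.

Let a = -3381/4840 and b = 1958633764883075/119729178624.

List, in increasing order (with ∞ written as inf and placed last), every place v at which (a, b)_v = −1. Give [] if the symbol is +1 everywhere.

(a, b) ≡ (-690, 21318) mod (ℚ^×)²; places V = {2, 3, 5, 7, 11, 17, 19, 23, ∞}.
(a,b)_7: α=2, u≡5; β=4, v≡3 (mod 7); (5|7)=-1, (3|7)=-1; sign (−1)^0·-1^4·-1^2 = +1.
(a,b)_∞: sgn(-690)=−, sgn(21318)=+, so +1.
(a,b)_19: α=0, u≡15; β=3, v≡4 (mod 19); (15|19)=-1, (4|19)=+1; sign (−1)^0·-1^3·+1^0 = -1.
(a,b)_5: α=-1, u≡3; β=2, v≡2 (mod 5); (3|5)=-1, (2|5)=-1; sign (−1)^0·-1^2·-1^-1 = -1.
(a,b)_17: α=0, u≡3; β=1, v≡1 (mod 17); (3|17)=-1, (1|17)=+1; sign (−1)^0·-1^1·+1^0 = -1.
(a,b)_3: α=1, u≡1; β=-1, v≡2 (mod 3); (1|3)=+1, (2|3)=-1; sign (−1)^1·+1^-1·-1^1 = +1.
(a,b)_11: α=-2, u≡1; β=-7, v≡10 (mod 11); (1|11)=+1, (10|11)=-1; sign (−1)^0·+1^-7·-1^-2 = +1.
(a,b)_2: α=-3, β=-11; u≡7, v≡3 (mod 8); ε(u)ε(v)=1·1, αω(v)=-3·1, βω(u)=-11·0; sum ≡ 0  ⇒  +1.
(a,b)_23: α=1, u≡6; β=4, v≡17 (mod 23); (6|23)=+1, (17|23)=-1; sign (−1)^0·+1^4·-1^1 = -1.
(-690, 21318 / ℚ) ramifies at {5, 17, 19, 23}: a division algebra.

[5, 17, 19, 23]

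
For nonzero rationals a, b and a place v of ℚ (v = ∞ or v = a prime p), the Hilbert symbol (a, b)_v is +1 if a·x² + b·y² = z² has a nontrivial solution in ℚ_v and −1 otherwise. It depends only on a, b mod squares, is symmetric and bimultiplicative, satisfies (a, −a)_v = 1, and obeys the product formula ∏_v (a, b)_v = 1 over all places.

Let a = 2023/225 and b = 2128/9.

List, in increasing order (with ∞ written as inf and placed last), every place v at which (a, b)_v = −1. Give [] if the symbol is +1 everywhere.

[]

Mod squares: a ≡ 7, b ≡ 133. Check v ∈ {∞, 2, 3, 5, 7, 17, 19}.
v=7: a=7^1·(≡2), b=7^1·(≡5) mod 7; (2|7)=+1, (5|7)=-1; (−1)^{1·1·3}·(+1)^1·(-1)^1 = +1.
v=2: v_2(a)=0, v_2(b)=4; units ≡ 7, 5 (mod 8); ε·ε+αω+βω = 1·0+0·1+4·0 ≡ 0  ⇒  (a,b)_2 = +1.
v=∞: 7 > 0 and 133 > 0  ⇒  (a,b)_∞ = +1.
v=5: a=5^-2·(≡2), b=5^0·(≡2) mod 5; (2|5)=-1, (2|5)=-1; (−1)^{-2·0·2}·(-1)^0·(-1)^-2 = +1.
v=17: a=17^2·(≡6), b=17^0·(≡6) mod 17; (6|17)=-1, (6|17)=-1; (−1)^{2·0·8}·(-1)^0·(-1)^2 = +1.
v=19: a=19^0·(≡16), b=19^1·(≡4) mod 19; (16|19)=+1, (4|19)=+1; (−1)^{0·1·9}·(+1)^1·(+1)^0 = +1.
v=3: a=3^-2·(≡1), b=3^-2·(≡1) mod 3; (1|3)=+1, (1|3)=+1; (−1)^{-2·-2·1}·(+1)^-2·(+1)^-2 = +1.
Every local symbol is +1, so the conic 7·x² + 133·y² = z² has ℚ_v-points for all v and hence a ℚ-point; (a, b / ℚ) ≅ M_2(ℚ).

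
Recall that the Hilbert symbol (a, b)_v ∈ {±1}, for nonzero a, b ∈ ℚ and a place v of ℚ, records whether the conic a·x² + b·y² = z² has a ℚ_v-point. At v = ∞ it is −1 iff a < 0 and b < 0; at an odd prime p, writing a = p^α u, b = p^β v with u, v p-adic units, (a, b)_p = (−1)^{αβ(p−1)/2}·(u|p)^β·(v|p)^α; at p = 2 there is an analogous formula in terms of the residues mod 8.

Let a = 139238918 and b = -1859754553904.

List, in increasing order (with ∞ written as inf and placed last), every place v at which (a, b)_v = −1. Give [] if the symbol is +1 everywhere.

Mod squares: a ≡ 139238918, b ≡ -851. Check v ∈ {∞, 2, 7, 13, 23, 29, 31, 37}.
v=31: a=31^1·(≡19), b=31^2·(≡11) mod 31; (19|31)=+1, (11|31)=-1; (−1)^{1·2·15}·(+1)^2·(-1)^1 = -1.
v=13: a=13^1·(≡12), b=13^2·(≡6) mod 13; (12|13)=+1, (6|13)=-1; (−1)^{1·2·6}·(+1)^2·(-1)^1 = -1.
v=7: a=7^1·(≡4), b=7^0·(≡5) mod 7; (4|7)=+1, (5|7)=-1; (−1)^{1·0·3}·(+1)^0·(-1)^1 = -1.
v=29: a=29^1·(≡15), b=29^2·(≡10) mod 29; (15|29)=-1, (10|29)=-1; (−1)^{1·2·14}·(-1)^2·(-1)^1 = -1.
v=23: a=23^1·(≡13), b=23^1·(≡8) mod 23; (13|23)=+1, (8|23)=+1; (−1)^{1·1·11}·(+1)^1·(+1)^1 = -1.
v=∞: 139238918 > 0 and -851 < 0  ⇒  (a,b)_∞ = +1.
v=2: v_2(a)=1, v_2(b)=4; units ≡ 3, 5 (mod 8); ε·ε+αω+βω = 1·0+1·1+4·1 ≡ 1  ⇒  (a,b)_2 = -1.
v=37: a=37^1·(≡18), b=37^1·(≡13) mod 37; (18|37)=-1, (13|37)=-1; (−1)^{1·1·18}·(-1)^1·(-1)^1 = +1.
Ram(139238918, -851) = {2, 7, 13, 23, 29, 31}; no ℚ_2-point on the conic.

[2, 7, 13, 23, 29, 31]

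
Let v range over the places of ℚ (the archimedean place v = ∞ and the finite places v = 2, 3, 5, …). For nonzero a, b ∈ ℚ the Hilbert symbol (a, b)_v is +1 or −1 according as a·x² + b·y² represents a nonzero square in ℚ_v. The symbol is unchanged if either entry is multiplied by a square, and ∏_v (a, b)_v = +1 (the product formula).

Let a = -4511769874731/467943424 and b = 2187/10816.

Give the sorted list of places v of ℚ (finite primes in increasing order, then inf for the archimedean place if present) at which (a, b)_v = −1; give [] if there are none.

Mod squares: a ≡ -2139, b ≡ 3. Check v ∈ {∞, 2, 3, 7, 13, 23, 31}.
v=13: a=13^-4·(≡6), b=13^-2·(≡10) mod 13; (6|13)=-1, (10|13)=+1; (−1)^{-4·-2·6}·(-1)^-2·(+1)^-4 = +1.
v=31: a=31^1·(≡26), b=31^0·(≡15) mod 31; (26|31)=-1, (15|31)=-1; (−1)^{1·0·15}·(-1)^0·(-1)^1 = -1.
v=3: a=3^17·(≡1), b=3^7·(≡1) mod 3; (1|3)=+1, (1|3)=+1; (−1)^{17·7·1}·(+1)^7·(+1)^17 = -1.
v=∞: -2139 < 0 and 3 > 0  ⇒  (a,b)_∞ = +1.
v=2: v_2(a)=-14, v_2(b)=-6; units ≡ 5, 3 (mod 8); ε·ε+αω+βω = 0·1+-14·1+-6·1 ≡ 0  ⇒  (a,b)_2 = +1.
v=7: a=7^2·(≡3), b=7^0·(≡3) mod 7; (3|7)=-1, (3|7)=-1; (−1)^{2·0·3}·(-1)^0·(-1)^2 = +1.
v=23: a=23^1·(≡5), b=23^0·(≡8) mod 23; (5|23)=-1, (8|23)=+1; (−1)^{1·0·11}·(-1)^0·(+1)^1 = +1.
Ram(-2139, 3) = {3, 31}; no ℚ_3-point on the conic.

[3, 31]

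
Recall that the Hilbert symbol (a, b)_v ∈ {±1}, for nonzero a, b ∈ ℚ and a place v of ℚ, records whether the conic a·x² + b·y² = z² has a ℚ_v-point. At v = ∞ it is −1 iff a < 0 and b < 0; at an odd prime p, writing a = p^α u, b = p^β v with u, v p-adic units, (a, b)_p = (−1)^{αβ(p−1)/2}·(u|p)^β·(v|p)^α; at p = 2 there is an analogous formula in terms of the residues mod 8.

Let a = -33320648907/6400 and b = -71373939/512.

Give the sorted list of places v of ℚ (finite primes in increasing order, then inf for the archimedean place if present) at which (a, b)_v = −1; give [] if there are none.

(a, b) ≡ (-1547, -102) mod (ℚ^×)²; places V = {2, 3, 5, 7, 13, 17, ∞}.
(a,b)_5: α=-2, u≡3; β=0, v≡3 (mod 5); (3|5)=-1, (3|5)=-1; sign (−1)^0·-1^0·-1^-2 = +1.
(a,b)_2: α=-8, β=-9; u≡5, v≡5 (mod 8); ε(u)ε(v)=0·0, αω(v)=-8·1, βω(u)=-9·1; sum ≡ 1  ⇒  -1.
(a,b)_∞: sgn(-1547)=−, sgn(-102)=−, so -1.
(a,b)_13: α=3, u≡8; β=4, v≡2 (mod 13); (8|13)=-1, (2|13)=-1; sign (−1)^0·-1^4·-1^3 = -1.
(a,b)_3: α=2, u≡1; β=1, v≡2 (mod 3); (1|3)=+1, (2|3)=-1; sign (−1)^0·+1^1·-1^2 = +1.
(a,b)_7: α=3, u≡6; β=2, v≡5 (mod 7); (6|7)=-1, (5|7)=-1; sign (−1)^0·-1^2·-1^3 = -1.
(a,b)_17: α=3, u≡12; β=1, v≡3 (mod 17); (12|17)=-1, (3|17)=-1; sign (−1)^0·-1^1·-1^3 = +1.
(-1547, -102 / ℚ) ramifies at {2, 7, 13, ∞}: a division algebra.

[2, 7, 13, inf]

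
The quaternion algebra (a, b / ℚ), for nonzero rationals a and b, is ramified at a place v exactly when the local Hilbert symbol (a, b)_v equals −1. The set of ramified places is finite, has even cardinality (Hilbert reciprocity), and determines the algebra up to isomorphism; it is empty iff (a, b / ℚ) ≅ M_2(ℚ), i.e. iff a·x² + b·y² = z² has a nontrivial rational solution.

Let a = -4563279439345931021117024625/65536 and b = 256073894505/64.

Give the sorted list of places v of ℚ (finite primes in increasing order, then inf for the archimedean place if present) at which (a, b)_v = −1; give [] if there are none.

(a, b) ≡ (-385, 230945) mod (ℚ^×)²; places V = {2, 3, 5, 7, 11, 13, 17, 19, ∞}.
(a,b)_13: α=6, u≡11; β=3, v≡2 (mod 13); (11|13)=-1, (2|13)=-1; sign (−1)^0·-1^3·-1^6 = -1.
(a,b)_19: α=2, u≡3; β=1, v≡14 (mod 19); (3|19)=-1, (14|19)=-1; sign (−1)^0·-1^1·-1^2 = -1.
(a,b)_17: α=2, u≡10; β=1, v≡8 (mod 17); (10|17)=-1, (8|17)=+1; sign (−1)^0·-1^1·+1^2 = -1.
(a,b)_3: α=12, u≡2; β=8, v≡2 (mod 3); (2|3)=-1, (2|3)=-1; sign (−1)^0·-1^8·-1^12 = +1.
(a,b)_7: α=1, u≡2; β=0, v≡2 (mod 7); (2|7)=+1, (2|7)=+1; sign (−1)^0·+1^0·+1^1 = +1.
(a,b)_2: α=-16, β=-6; u≡7, v≡1 (mod 8); ε(u)ε(v)=1·0, αω(v)=-16·0, βω(u)=-6·0; sum ≡ 0  ⇒  +1.
(a,b)_∞: sgn(-385)=−, sgn(230945)=+, so +1.
(a,b)_5: α=3, u≡3; β=1, v≡4 (mod 5); (3|5)=-1, (4|5)=+1; sign (−1)^0·-1^1·+1^3 = -1.
(a,b)_11: α=7, u≡5; β=1, v≡7 (mod 11); (5|11)=+1, (7|11)=-1; sign (−1)^1·+1^1·-1^7 = +1.
Ram(-385, 230945) = {5, 13, 17, 19}; no ℚ_5-point on the conic.

[5, 13, 17, 19]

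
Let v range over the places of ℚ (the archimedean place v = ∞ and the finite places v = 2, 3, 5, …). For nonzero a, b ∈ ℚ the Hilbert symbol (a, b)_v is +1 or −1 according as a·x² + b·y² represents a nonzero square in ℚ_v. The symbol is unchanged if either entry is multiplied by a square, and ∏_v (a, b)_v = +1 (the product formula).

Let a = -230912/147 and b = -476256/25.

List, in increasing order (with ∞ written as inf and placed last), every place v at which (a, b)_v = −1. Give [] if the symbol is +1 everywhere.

[2, 11, 41, inf]

(a, b) ≡ (-2706, -246) mod (ℚ^×)²; places V = {2, 3, 5, 7, 11, 41, ∞}.
(a,b)_∞: sgn(-2706)=−, sgn(-246)=−, so -1.
(a,b)_5: α=0, u≡4; β=-2, v≡4 (mod 5); (4|5)=+1, (4|5)=+1; sign (−1)^0·+1^-2·+1^0 = +1.
(a,b)_7: α=-2, u≡6; β=0, v≡6 (mod 7); (6|7)=-1, (6|7)=-1; sign (−1)^0·-1^0·-1^-2 = +1.
(a,b)_41: α=1, u≡25; β=1, v≡29 (mod 41); (25|41)=+1, (29|41)=-1; sign (−1)^0·+1^1·-1^1 = -1.
(a,b)_11: α=1, u≡10; β=2, v≡8 (mod 11); (10|11)=-1, (8|11)=-1; sign (−1)^0·-1^2·-1^1 = -1.
(a,b)_2: α=9, β=5; u≡7, v≡5 (mod 8); ε(u)ε(v)=1·0, αω(v)=9·1, βω(u)=5·0; sum ≡ 1  ⇒  -1.
(a,b)_3: α=-1, u≡1; β=1, v≡2 (mod 3); (1|3)=+1, (2|3)=-1; sign (−1)^1·+1^1·-1^-1 = +1.
|Ram(-2706, -246)| = 4, even; anisotropic at {2, 11, 41, ∞}.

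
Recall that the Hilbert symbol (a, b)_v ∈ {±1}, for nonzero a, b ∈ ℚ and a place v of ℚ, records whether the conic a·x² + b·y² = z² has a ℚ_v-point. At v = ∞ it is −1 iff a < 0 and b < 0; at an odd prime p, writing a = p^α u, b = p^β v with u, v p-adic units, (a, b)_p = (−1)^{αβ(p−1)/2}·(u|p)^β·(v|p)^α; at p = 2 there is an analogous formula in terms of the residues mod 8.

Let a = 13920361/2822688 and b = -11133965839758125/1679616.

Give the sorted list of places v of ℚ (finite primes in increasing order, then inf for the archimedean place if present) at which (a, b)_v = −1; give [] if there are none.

Mod squares: a ≡ 2, b ≡ -533. Check v ∈ {∞, 2, 3, 5, 7, 11, 13, 41}.
v=11: a=11^-2·(≡6), b=11^0·(≡8) mod 11; (6|11)=-1, (8|11)=-1; (−1)^{-2·0·5}·(-1)^0·(-1)^-2 = +1.
v=∞: 2 > 0 and -533 < 0  ⇒  (a,b)_∞ = +1.
v=5: a=5^0·(≡2), b=5^4·(≡2) mod 5; (2|5)=-1, (2|5)=-1; (−1)^{0·4·2}·(-1)^4·(-1)^0 = +1.
v=3: a=3^-6·(≡2), b=3^-8·(≡1) mod 3; (2|3)=-1, (1|3)=+1; (−1)^{-6·-8·1}·(-1)^-8·(+1)^-6 = +1.
v=41: a=41^2·(≡20), b=41^3·(≡12) mod 41; (20|41)=+1, (12|41)=-1; (−1)^{2·3·20}·(+1)^3·(-1)^2 = +1.
v=2: v_2(a)=-5, v_2(b)=-8; units ≡ 1, 3 (mod 8); ε·ε+αω+βω = 0·1+-5·1+-8·0 ≡ 1  ⇒  (a,b)_2 = -1.
v=7: a=7^2·(≡1), b=7^6·(≡5) mod 7; (1|7)=+1, (5|7)=-1; (−1)^{2·6·3}·(+1)^6·(-1)^2 = +1.
v=13: a=13^2·(≡6), b=13^3·(≡7) mod 13; (6|13)=-1, (7|13)=-1; (−1)^{2·3·6}·(-1)^3·(-1)^2 = -1.
(2, -533 / ℚ) ramifies at {2, 13}: a division algebra.

[2, 13]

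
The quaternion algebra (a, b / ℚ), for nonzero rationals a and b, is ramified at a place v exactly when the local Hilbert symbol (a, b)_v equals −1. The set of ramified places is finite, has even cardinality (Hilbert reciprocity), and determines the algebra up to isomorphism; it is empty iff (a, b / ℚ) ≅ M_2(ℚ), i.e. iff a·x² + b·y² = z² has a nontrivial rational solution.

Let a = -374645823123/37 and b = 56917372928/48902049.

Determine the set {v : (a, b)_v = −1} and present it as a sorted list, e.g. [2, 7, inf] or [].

Mod squares: a ≡ -16482634311, b ≡ 16523. Check v ∈ {∞, 2, 3, 7, 11, 13, 19, 29, 31, 37, 41, 43}.
v=31: a=31^1·(≡5), b=31^1·(≡29) mod 31; (5|31)=+1, (29|31)=-1; (−1)^{1·1·15}·(+1)^1·(-1)^1 = +1.
v=19: a=19^1·(≡1), b=19^0·(≡14) mod 19; (1|19)=+1, (14|19)=-1; (−1)^{1·0·9}·(+1)^0·(-1)^1 = -1.
v=43: a=43^1·(≡25), b=43^0·(≡10) mod 43; (25|43)=+1, (10|43)=+1; (−1)^{1·0·21}·(+1)^0·(+1)^1 = +1.
v=2: v_2(a)=0, v_2(b)=12; units ≡ 1, 3 (mod 8); ε·ε+αω+βω = 0·1+0·1+12·0 ≡ 0  ⇒  (a,b)_2 = +1.
v=37: a=37^-1·(≡33), b=37^-2·(≡1) mod 37; (33|37)=+1, (1|37)=+1; (−1)^{-1·-2·18}·(+1)^-2·(+1)^-1 = +1.
v=29: a=29^2·(≡3), b=29^2·(≡6) mod 29; (3|29)=-1, (6|29)=+1; (−1)^{2·2·14}·(-1)^2·(+1)^2 = +1.
v=7: a=7^0·(≡1), b=7^-2·(≡6) mod 7; (1|7)=+1, (6|7)=-1; (−1)^{0·-2·3}·(+1)^-2·(-1)^0 = +1.
v=41: a=41^1·(≡20), b=41^1·(≡17) mod 41; (20|41)=+1, (17|41)=-1; (−1)^{1·1·20}·(+1)^1·(-1)^1 = -1.
v=11: a=11^1·(≡8), b=11^0·(≡1) mod 11; (8|11)=-1, (1|11)=+1; (−1)^{1·0·5}·(-1)^0·(+1)^1 = +1.
v=3: a=3^1·(≡2), b=3^-6·(≡2) mod 3; (2|3)=-1, (2|3)=-1; (−1)^{1·-6·1}·(-1)^-6·(-1)^1 = -1.
v=13: a=13^1·(≡7), b=13^1·(≡12) mod 13; (7|13)=-1, (12|13)=+1; (−1)^{1·1·6}·(-1)^1·(+1)^1 = -1.
v=∞: -16482634311 < 0 and 16523 > 0  ⇒  (a,b)_∞ = +1.
Ram(-16482634311, 16523) = {3, 13, 19, 41}; no ℚ_3-point on the conic.

[3, 13, 19, 41]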